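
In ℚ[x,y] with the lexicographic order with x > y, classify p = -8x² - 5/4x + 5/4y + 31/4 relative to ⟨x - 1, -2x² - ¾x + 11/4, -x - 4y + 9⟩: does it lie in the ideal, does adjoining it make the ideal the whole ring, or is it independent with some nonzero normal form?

First compute the reduced Gröbner basis of I by Buchberger's algorithm.
f_1 = x - 1, LT = x.
f_2 = -2x² - ¾x + 11/4, LT = x².
f_3 = -x - 4y + 9, LT = x.

S(f_1,f_2): lcm = x². S = -11/8x + 11/8.
  leading term x: subtract (-11/8)·f_1 from -11/8x + 11/8 → 0
  remainder 0.

S(f_1,f_3): lcm = x. S = -4y + 8.
  leading term y: no divisor's leading term divides it; move -4y to the remainder.
  leading term 1: no divisor's leading term divides it; move 8 to the remainder.
  remainder -4y + 8 ≠ 0; add h_4 = -4y + 8 to the basis.

S(f_2,f_3): lcm = x². S = -4xy + 75/8x - 11/8.
  leading term xy: subtract (-4y)·f_1 from -4xy + 75/8x - 11/8 → 75/8x - 4y - 11/8
  leading term x: subtract (75/8)·f_1 from 75/8x - 4y - 11/8 → -4y + 8
  leading term y: subtract (1)·h_4 from -4y + 8 → 0
  remainder 0.

S(f_1,h_4): leading monomials are coprime, so the S-polynomial reduces to 0 (Buchberger's first criterion).
S(f_2,h_4): leading monomials are coprime, so the S-polynomial reduces to 0 (Buchberger's first criterion).
S(f_3,h_4): leading monomials are coprime, so the S-polynomial reduces to 0 (Buchberger's first criterion).
Every S-polynomial of the final basis reduces to 0, so we have a Gröbner basis.
Inter-reduce: drop elements whose leading term is divisible by another's, tail-reduce, and make monic.
Reduced Gröbner basis: {x - 1, y - 2}.
Label its elements g_1 = x - 1, g_2 = y - 2.

Reduce p = -8x² - 5/4x + 5/4y + 31/4 modulo G:
  leading term x²: subtract (-8x)·g_1 from -8x² - 5/4x + 5/4y + 31/4 → -37/4x + 5/4y + 31/4
  leading term x: subtract (-37/4)·g_1 from -37/4x + 5/4y + 31/4 → 5/4y - 3/2
  leading term y: subtract (5/4)·g_2 from 5/4y - 3/2 → 1
  leading term 1: no divisor's leading term divides it; move 1 to the remainder.
  normal form = 1.
The normal form is nonzero, so p ∉ I. Since p minus its normal form lies in I, I + (p) = I + (r) where r = 1; decide whether this ideal is the whole ring.
Here r = 1 is a nonzero constant, hence a unit: 1 ∈ I + (p), the Gröbner basis of I + (p) is {1}, and the enlarged system has no common solution — adjoining p is inconsistent.

Adjoining -8x² - 5/4x + 5/4y + 31/4 makes the ideal the whole ring: the system is inconsistent.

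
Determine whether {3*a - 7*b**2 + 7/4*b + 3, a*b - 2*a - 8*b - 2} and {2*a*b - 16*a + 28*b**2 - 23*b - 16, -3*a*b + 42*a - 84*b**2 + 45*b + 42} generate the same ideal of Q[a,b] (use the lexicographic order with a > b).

Since reduced Gröbner bases are canonical representatives of ideals under a given ordering, it suffices to compute and compare them.
Buchberger on the first generating set:
f_1 = 3*a - 7*b**2 + 7/4*b + 3, LT = a.
f_2 = a*b - 2*a - 8*b - 2, LT = a*b.

S(f_1,f_2): lcm = a*b. S = 2*a - 7/3*b**3 + 7/12*b**2 + 9*b + 2.
  leading term a: subtract (2/3)·f_1 from 2*a - 7/3*b**3 + 7/12*b**2 + 9*b + 2 → -7/3*b**3 + 21/4*b**2 + 47/6*b
  leading term b**3: no divisor's leading term divides it; move -7/3*b**3 to the remainder.
  leading term b**2: no divisor's leading term divides it; move 21/4*b**2 to the remainder.
  leading term b: no divisor's leading term divides it; move 47/6*b to the remainder.
  remainder -7/3*b**3 + 21/4*b**2 + 47/6*b ≠ 0; add g_3 = -7/3*b**3 + 21/4*b**2 + 47/6*b to the basis.

The other S-polynomials (S(f_1,g_3), S(f_2,g_3)) all reduce to 0 modulo the current basis, so we have a Gröbner basis.
Inter-reduce: drop elements whose leading term is divisible by another's, tail-reduce, and make monic.
Reduced Gröbner basis: {a - 7/3*b**2 + 7/12*b + 1, b**3 - 9/4*b**2 - 47/14*b}.

Buchberger on the second generating set:
h_1 = 2*a*b - 16*a + 28*b**2 - 23*b - 16, LT = a*b.
h_2 = -3*a*b + 42*a - 84*b**2 + 45*b + 42, LT = a*b.

S(h_1,h_2): lcm = a*b. S = 6*a - 14*b**2 + 7/2*b + 6.
  leading term a: no divisor's leading term divides it; move 6*a to the remainder.
  leading term b**2: no divisor's leading term divides it; move -14*b**2 to the remainder.
  leading term b: no divisor's leading term divides it; move 7/2*b to the remainder.
  leading term 1: no divisor's leading term divides it; move 6 to the remainder.
  remainder 6*a - 14*b**2 + 7/2*b + 6 ≠ 0; add k_3 = 6*a - 14*b**2 + 7/2*b + 6 to the basis.

S(h_1,k_3): lcm = a*b. S = -8*a + 7/3*b**3 + 161/12*b**2 - 25/2*b - 8.
  leading term a: subtract (-4/3)·k_3 from -8*a + 7/3*b**3 + 161/12*b**2 - 25/2*b - 8 → 7/3*b**3 - 21/4*b**2 - 47/6*b
  leading term b**3: no divisor's leading term divides it; move 7/3*b**3 to the remainder.
  leading term b**2: no divisor's leading term divides it; move -21/4*b**2 to the remainder.
  leading term b: no divisor's leading term divides it; move -47/6*b to the remainder.
  remainder 7/3*b**3 - 21/4*b**2 - 47/6*b ≠ 0; add k_4 = 7/3*b**3 - 21/4*b**2 - 47/6*b to the basis.

The other S-polynomials (S(h_2,k_3), S(h_1,k_4), S(h_2,k_4), S(k_3,k_4)) all reduce to 0 modulo the current basis, so we have a Gröbner basis.
Inter-reduce: drop elements whose leading term is divisible by another's, tail-reduce, and make monic.
Reduced Gröbner basis: {a - 7/3*b**2 + 7/12*b + 1, b**3 - 9/4*b**2 - 47/14*b}.

Same reduced basis, so the two generating sets span the same ideal.

Yes, the ideals are equal.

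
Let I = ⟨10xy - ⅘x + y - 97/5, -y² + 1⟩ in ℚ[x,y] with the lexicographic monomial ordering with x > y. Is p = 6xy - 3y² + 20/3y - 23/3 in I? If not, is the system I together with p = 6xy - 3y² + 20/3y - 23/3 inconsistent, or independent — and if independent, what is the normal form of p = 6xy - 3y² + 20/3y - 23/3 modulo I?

Adjoining 6xy - 3y² + 20/3y - 23/3 makes the ideal the whole ring: the system is inconsistent.

First compute the reduced Gröbner basis of I by Buchberger's algorithm.
f_1 = 10xy - ⅘x + y - 97/5, LT = xy.
f_2 = -y² + 1, LT = y².

S(f_1,f_2): lcm = xy². S = -2/25xy + x + 1/10y² - 97/50y.
  leading term xy: subtract (-1/125)·f_1 from -2/25xy + x + 1/10y² - 97/50y → 621/625x + 1/10y² - 483/250y - 97/625
  leading term x: no divisor's leading term divides it; move 621/625x to the remainder.
  leading term y²: subtract (-1/10)·f_2 from 1/10y² - 483/250y - 97/625 → -483/250y - 69/1250
  leading term y: no divisor's leading term divides it; move -483/250y to the remainder.
  leading term 1: no divisor's leading term divides it; move -69/1250 to the remainder.
  remainder 621/625x - 483/250y - 69/1250 ≠ 0; add h_3 = 621/625x - 483/250y - 69/1250 to the basis.

The other S-polynomials (S(f_1,h_3), S(f_2,h_3)) all reduce to 0 modulo the current basis, so we have a Gröbner basis.
Inter-reduce: drop elements whose leading term is divisible by another's, tail-reduce, and make monic.
Reduced Gröbner basis: {x - 35/18y - 1/18, y² - 1}.
Label its elements g_1 = x - 35/18y - 1/18, g_2 = y² - 1.

Reduce p = 6xy - 3y² + 20/3y - 23/3 modulo G:
  leading term xy: subtract (6y)·g_1 from 6xy - 3y² + 20/3y - 23/3 → 26/3y² + 7y - 23/3
  leading term y²: subtract (26/3)·g_2 from 26/3y² + 7y - 23/3 → 7y + 1
  leading term y: no divisor's leading term divides it; move 7y to the remainder.
  leading term 1: no divisor's leading term divides it; move 1 to the remainder.
  normal form = 7y + 1.
The normal form is nonzero, so p ∉ I. Since p minus its normal form lies in I, I + (p) = I + (r) where r = 7y + 1; decide whether this ideal is the whole ring.
Run Buchberger on G together with r (pairs among the g_i already reduce to 0 since G is a Gröbner basis):
g_1 = x - 35/18y - 1/18, LT = x.
g_2 = y² - 1, LT = y².
r = 7y + 1, LT = y.

S(g_2,r): lcm = y². S = -1/7y - 1.
  leading term y: subtract (-1/49)·r from -1/7y - 1 → -48/49
  leading term 1: no divisor's leading term divides it; move -48/49 to the remainder.
  remainder -48/49 ≠ 0; add m_4 = -48/49 to the basis.

The other S-polynomials (S(g_1,g_2), S(g_1,r), S(g_1,m_4), S(g_2,m_4), S(r,m_4)) all reduce to 0 modulo the current basis, so we have a Gröbner basis.
Inter-reduce: drop elements whose leading term is divisible by another's, tail-reduce, and make monic.
Reduced Gröbner basis: {1}.
The reduced Gröbner basis of I + (p) is {1}: the ideal is the whole ring, so the enlarged system has no common solution — adjoining p is inconsistent.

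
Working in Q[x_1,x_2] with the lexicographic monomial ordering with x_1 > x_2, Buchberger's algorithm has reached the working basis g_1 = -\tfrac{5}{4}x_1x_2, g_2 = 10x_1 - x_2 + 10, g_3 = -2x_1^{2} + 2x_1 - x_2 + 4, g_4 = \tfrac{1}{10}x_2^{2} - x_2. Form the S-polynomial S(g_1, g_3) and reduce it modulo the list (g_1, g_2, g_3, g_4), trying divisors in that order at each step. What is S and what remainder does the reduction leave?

S(g_1, g_3) = x_1x_2 - \tfrac{1}{2}x_2^{2} + 2x_2; remainder on division = -3x_2.

lcm(LM(g_1), LM(g_3)) = x_1^{2}x_2.
S = (lcm/LT(g_1))·g_1 − (lcm/LT(g_3))·g_3 = x_1x_2 - \tfrac{1}{2}x_2^{2} + 2x_2.
Reduce S modulo (g_1, g_2, g_3, g_4) in that order:
  leading term x_1x_2: subtract (-\tfrac{4}{5})·g_1 from x_1x_2 - \tfrac{1}{2}x_2^{2} + 2x_2 → -\tfrac{1}{2}x_2^{2} + 2x_2
  leading term x_2^{2}: subtract (-5)·g_4 from -\tfrac{1}{2}x_2^{2} + 2x_2 → -3x_2
  leading term x_2: no divisor's leading term divides it; move -3x_2 to the remainder.
The remainder -3x_2 is nonzero, so it would be added as the next basis element.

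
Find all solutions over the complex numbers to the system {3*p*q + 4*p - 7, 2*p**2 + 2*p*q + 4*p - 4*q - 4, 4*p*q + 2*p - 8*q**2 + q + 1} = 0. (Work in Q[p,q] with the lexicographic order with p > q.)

Compute a lex Gröbner basis by Buchberger's algorithm.
f_1 = 3*p*q + 4*p - 7, LT = p*q.
f_2 = 2*p**2 + 2*p*q + 4*p - 4*q - 4, LT = p**2.
f_3 = 4*p*q + 2*p - 8*q**2 + q + 1, LT = p*q.

S(f_1,f_2): lcm = p**2*q. S = 4/3*p**2 - p*q**2 - 2*p*q - 7/3*p + 2*q**2 + 2*q.
  reduce S modulo (f_1, f_2, f_3):
  remainder -7/3*p + 2*q**2 + 7/3*q - 2 ≠ 0; add h_4 = -7/3*p + 2*q**2 + 7/3*q - 2 to the basis.

S(f_1,f_3): lcm = p*q. S = 5/6*p + 2*q**2 - 1/4*q - 31/12.
  reduce S modulo (f_1, f_2, f_3, h_4):
  remainder 19/7*q**2 + 7/12*q - 277/84 ≠ 0; add h_5 = 19/7*q**2 + 7/12*q - 277/84 to the basis.

S(f_2,f_3): lcm = p**2*q. S = -1/2*p**2 + 3*p*q**2 + 7/4*p*q - 1/4*p - 2*q**2 - 2*q.
  reduce S modulo (f_1, f_2, f_3, h_4, h_5):
  remainder 3167/456*q - 3167/456 ≠ 0; add h_6 = 3167/456*q - 3167/456 to the basis.

The other S-polynomials (S(f_1,h_4), S(f_2,h_4), S(f_3,h_4), S(f_1,h_5), S(f_2,h_5), S(f_3,h_5), S(h_4,h_5), S(f_1,h_6), S(f_2,h_6), S(f_3,h_6), S(h_4,h_6), S(h_5,h_6)) all reduce to 0 modulo the current basis, so we have a Gröbner basis.
Inter-reduce: drop elements whose leading term is divisible by another's, tail-reduce, and make monic.
Reduced Gröbner basis: {p - 1, q - 1}.

Elimination: the polynomial q - 1 lies in the elimination ideal for q, so q ∈ {1}. For each such q, the remaining basis elements (now univariate) give the rest of the solution.
  q = 1: the earlier basis element becomes p - 1 = 0, giving p = 1 — point (1, 1).

{(1, 1)}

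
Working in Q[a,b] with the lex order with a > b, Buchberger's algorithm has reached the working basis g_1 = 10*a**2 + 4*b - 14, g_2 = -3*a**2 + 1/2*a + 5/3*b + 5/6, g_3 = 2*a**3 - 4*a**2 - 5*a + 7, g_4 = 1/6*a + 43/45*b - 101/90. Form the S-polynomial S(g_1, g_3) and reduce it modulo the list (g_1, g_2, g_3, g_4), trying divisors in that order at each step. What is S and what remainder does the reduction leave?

lcm(LM(g_1), LM(g_3)) = a**3.
S = (lcm/LT(g_1))·g_1 − (lcm/LT(g_3))·g_3 = 2*a**2 + 2/5*a*b + 11/10*a - 7/2.
Reduce S modulo (g_1, g_2, g_3, g_4) in that order:
  leading term a**2: subtract (1/5)·g_1 from 2*a**2 + 2/5*a*b + 11/10*a - 7/2 → 2/5*a*b + 11/10*a - 4/5*b - 7/10
  leading term a*b: subtract (12/5*b)·g_4 from 2/5*a*b + 11/10*a - 4/5*b - 7/10 → 11/10*a - 172/75*b**2 + 142/75*b - 7/10
  leading term a: subtract (33/5)·g_4 from 11/10*a - 172/75*b**2 + 142/75*b - 7/10 → -172/75*b**2 - 331/75*b + 503/75
  leading term b**2: no divisor's leading term divides it; move -172/75*b**2 to the remainder.
  leading term b: no divisor's leading term divides it; move -331/75*b to the remainder.
  leading term 1: no divisor's leading term divides it; move 503/75 to the remainder.
The remainder -172/75*b**2 - 331/75*b + 503/75 is nonzero, so it would be added as the next basis element.

S(g_1, g_3) = 2*a**2 + 2/5*a*b + 11/10*a - 7/2; remainder on division = -172/75*b**2 - 331/75*b + 503/75.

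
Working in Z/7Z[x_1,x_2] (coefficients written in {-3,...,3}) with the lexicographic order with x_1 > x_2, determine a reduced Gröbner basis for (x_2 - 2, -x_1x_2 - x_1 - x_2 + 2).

f_1 = x_2 - 2, LT = x_2.
f_2 = -x_1x_2 - x_1 - x_2 + 2, LT = x_1x_2.

S(f_1,f_2): lcm = x_1x_2. S = -3x_1 - x_2 + 2.
  leading term x_1: no divisor's leading term divides it; move -3x_1 to the remainder.
  leading term x_2: subtract (-1)·f_1 from -x_2 + 2 → 0
  remainder -3x_1 ≠ 0; add g_3 = -3x_1 to the basis.

S(f_1,g_3): leading monomials are coprime, so the S-polynomial reduces to 0 (Buchberger's first criterion).
S(f_2,g_3): lcm = x_1x_2. S = x_1 + x_2 - 2.
  leading term x_1: subtract (2)·g_3 from x_1 + x_2 - 2 → x_2 - 2
  leading term x_2: subtract (1)·f_1 from x_2 - 2 → 0
  remainder 0.

Every S-polynomial of the final basis reduces to 0, so we have a Gröbner basis.
Inter-reduce: drop elements whose leading term is divisible by another's, tail-reduce, and make monic.

G = {x_1, x_2 - 2}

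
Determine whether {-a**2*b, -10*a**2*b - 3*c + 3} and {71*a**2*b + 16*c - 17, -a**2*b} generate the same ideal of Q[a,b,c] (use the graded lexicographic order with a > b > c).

Two ideals are equal iff their reduced Gröbner bases coincide (the reduced basis is unique for a fixed ordering).
Buchberger on the first generating set:
f_1 = -a**2*b, LT = a**2*b.
f_2 = -10*a**2*b - 3*c + 3, LT = a**2*b.

S(f_1,f_2): lcm = a**2*b. S = -3/10*c + 3/10.
  leading term c: no divisor's leading term divides it; move -3/10*c to the remainder.
  leading term 1: no divisor's leading term divides it; move 3/10 to the remainder.
  remainder -3/10*c + 3/10 ≠ 0; add g_3 = -3/10*c + 3/10 to the basis.

S(f_1,g_3): leading monomials are coprime, so the S-polynomial reduces to 0 (Buchberger's first criterion).
S(f_2,g_3): leading monomials are coprime, so the S-polynomial reduces to 0 (Buchberger's first criterion).
Every S-polynomial of the final basis reduces to 0, so we have a Gröbner basis.
Inter-reduce: drop elements whose leading term is divisible by another's, tail-reduce, and make monic.
Reduced Gröbner basis: {a**2*b, c - 1}.

Buchberger on the second generating set:
h_1 = 71*a**2*b + 16*c - 17, LT = a**2*b.
h_2 = -a**2*b, LT = a**2*b.

S(h_1,h_2): lcm = a**2*b. S = 16/71*c - 17/71.
  leading term c: no divisor's leading term divides it; move 16/71*c to the remainder.
  leading term 1: no divisor's leading term divides it; move -17/71 to the remainder.
  remainder 16/71*c - 17/71 ≠ 0; add k_3 = 16/71*c - 17/71 to the basis.

S(h_1,k_3): leading monomials are coprime, so the S-polynomial reduces to 0 (Buchberger's first criterion).
S(h_2,k_3): leading monomials are coprime, so the S-polynomial reduces to 0 (Buchberger's first criterion).
Every S-polynomial of the final basis reduces to 0, so we have a Gröbner basis.
Inter-reduce: drop elements whose leading term is divisible by another's, tail-reduce, and make monic.
Reduced Gröbner basis: {a**2*b, c - 17/16}.

Since the reduced bases disagree, the two ideals are not the same.
The choice of monomial ordering does not affect the verdict — as long as both bases are computed under the same ordering, their equality decides ideal equality.

No, the ideals differ.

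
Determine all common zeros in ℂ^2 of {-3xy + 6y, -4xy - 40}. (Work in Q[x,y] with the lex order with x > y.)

{(2, -5)}

Compute a lex Gröbner basis by Buchberger's algorithm.
f_1 = -3xy + 6y, LT = xy.
f_2 = -4xy - 40, LT = xy.

S(f_1,f_2): lcm = xy. S = -2y - 10.
  leading term y: no divisor's leading term divides it; move -2y to the remainder.
  leading term 1: no divisor's leading term divides it; move -10 to the remainder.
  remainder -2y - 10 ≠ 0; add h_3 = -2y - 10 to the basis.

S(f_1,h_3): lcm = xy. S = -5x - 2y.
  leading term x: no divisor's leading term divides it; move -5x to the remainder.
  leading term y: subtract (1)·h_3 from -2y → 10
  leading term 1: no divisor's leading term divides it; move 10 to the remainder.
  remainder -5x + 10 ≠ 0; add h_4 = -5x + 10 to the basis.

S(f_2,h_3): lcm = xy. S = -5x + 10.
  leading term x: subtract (1)·h_4 from -5x + 10 → 0
  remainder 0.

S(f_1,h_4): lcm = xy. S = 0.
  remainder 0.

S(f_2,h_4): lcm = xy. S = 2y + 10.
  leading term y: subtract (-1)·h_3 from 2y + 10 → 0
  remainder 0.

S(h_3,h_4): leading monomials are coprime, so the S-polynomial reduces to 0 (Buchberger's first criterion).
Every S-polynomial of the final basis reduces to 0, so we have a Gröbner basis.
Inter-reduce: drop elements whose leading term is divisible by another's, tail-reduce, and make monic.
Reduced Gröbner basis: {x - 2, y + 5}.

A lex Gröbner basis eliminates variables successively. Here y + 5 depends only on y, with roots {-5}; lifting each root through the earlier basis elements recovers the full solutions.
  y = -5: the earlier basis element becomes x - 2 = 0, giving x = 2 — point (2, -5).
Substituting each solution back into the original system confirms all equations vanish.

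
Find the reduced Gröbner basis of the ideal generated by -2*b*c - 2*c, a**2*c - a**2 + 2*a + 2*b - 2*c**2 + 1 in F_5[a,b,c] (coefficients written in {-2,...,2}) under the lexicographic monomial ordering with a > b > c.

Buchberger's algorithm terminates because the ascending chain of leading-term ideals stabilizes.

f_1 = -2*b*c - 2*c, LT = b*c.
f_2 = a**2*c - a**2 + 2*a + 2*b - 2*c**2 + 1, LT = a**2*c.

S(f_1,f_2): lcm = a**2*b*c. S = a**2*b + a**2*c - 2*a*b - 2*b**2 + 2*b*c**2 - b.
  leading term a**2*b: no divisor's leading term divides it; move a**2*b to the remainder.
  leading term a**2*c: subtract (1)·f_2 from a**2*c - 2*a*b - 2*b**2 + 2*b*c**2 - b → a**2 - 2*a*b - 2*a - 2*b**2 + 2*b*c**2 + 2*b + 2*c**2 - 1
  leading term a**2: no divisor's leading term divides it; move a**2 to the remainder.
  leading term a*b: no divisor's leading term divides it; move -2*a*b to the remainder.
  leading term a: no divisor's leading term divides it; move -2*a to the remainder.
  leading term b**2: no divisor's leading term divides it; move -2*b**2 to the remainder.
  leading term b*c**2: subtract (-c)·f_1 from 2*b*c**2 + 2*b + 2*c**2 - 1 → 2*b - 1
  leading term b: no divisor's leading term divides it; move 2*b to the remainder.
  leading term 1: no divisor's leading term divides it; move -1 to the remainder.
  remainder a**2*b + a**2 - 2*a*b - 2*a - 2*b**2 + 2*b - 1 ≠ 0; add g_3 = a**2*b + a**2 - 2*a*b - 2*a - 2*b**2 + 2*b - 1 to the basis.

The other S-polynomials (S(f_1,g_3), S(f_2,g_3)) all reduce to 0 modulo the current basis, so we have a Gröbner basis.

G = {a**2*b + a**2 - 2*a*b - 2*a - 2*b**2 + 2*b - 1, a**2*c - a**2 + 2*a + 2*b - 2*c**2 + 1, b*c + c}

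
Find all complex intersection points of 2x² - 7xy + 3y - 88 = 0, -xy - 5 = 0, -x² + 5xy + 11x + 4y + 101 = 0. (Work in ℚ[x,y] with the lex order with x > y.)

Compute a lex Gröbner basis by Buchberger's algorithm.
f_1 = 2x² - 7xy + 3y - 88, LT = x².
f_2 = -xy - 5, LT = xy.
f_3 = -x² + 5xy + 11x + 4y + 101, LT = x².

S(f_1,f_2): lcm = x²y. S = -7/2xy² - 5x + 3/2y² - 44y.
  leading term xy²: subtract (7/2y)·f_2 from -7/2xy² - 5x + 3/2y² - 44y → -5x + 3/2y² - 53/2y
  leading term x: no divisor's leading term divides it; move -5x to the remainder.
  leading term y²: no divisor's leading term divides it; move 3/2y² to the remainder.
  leading term y: no divisor's leading term divides it; move -53/2y to the remainder.
  remainder -5x + 3/2y² - 53/2y ≠ 0; add h_4 = -5x + 3/2y² - 53/2y to the basis.

S(f_1,f_3): lcm = x². S = 3/2xy + 11x + 11/2y + 57.
  leading term xy: subtract (-3/2)·f_2 from 3/2xy + 11x + 11/2y + 57 → 11x + 11/2y + 99/2
  leading term x: subtract (-11/5)·h_4 from 11x + 11/2y + 99/2 → 33/10y² - 264/5y + 99/2
  leading term y²: no divisor's leading term divides it; move 33/10y² to the remainder.
  leading term y: no divisor's leading term divides it; move -264/5y to the remainder.
  leading term 1: no divisor's leading term divides it; move 99/2 to the remainder.
  remainder 33/10y² - 264/5y + 99/2 ≠ 0; add h_5 = 33/10y² - 264/5y + 99/2 to the basis.

S(f_2,f_3): lcm = x²y. S = 5xy² + 11xy + 5x + 4y² + 101y.
  leading term xy²: subtract (-5y)·f_2 from 5xy² + 11xy + 5x + 4y² + 101y → 11xy + 5x + 4y² + 76y
  leading term xy: subtract (-11)·f_2 from 11xy + 5x + 4y² + 76y → 5x + 4y² + 76y - 55
  leading term x: subtract (-1)·h_4 from 5x + 4y² + 76y - 55 → 11/2y² + 99/2y - 55
  leading term y²: subtract (5/3)·h_5 from 11/2y² + 99/2y - 55 → 275/2y - 275/2
  leading term y: no divisor's leading term divides it; move 275/2y to the remainder.
  leading term 1: no divisor's leading term divides it; move -275/2 to the remainder.
  remainder 275/2y - 275/2 ≠ 0; add h_6 = 275/2y - 275/2 to the basis.

S(f_1,h_4): lcm = x². S = 3/10xy² - 44/5xy + 3/2y - 44.
  leading term xy²: subtract (-3/10y)·f_2 from 3/10xy² - 44/5xy + 3/2y - 44 → -44/5xy - 44
  leading term xy: subtract (44/5)·f_2 from -44/5xy - 44 → 0
  remainder 0.

S(f_2,h_4): lcm = xy. S = 3/10y³ - 53/10y² + 5.
  leading term y³: subtract (1/11y)·h_5 from 3/10y³ - 53/10y² + 5 → -½y² - 9/2y + 5
  leading term y²: subtract (-5/33)·h_5 from -½y² - 9/2y + 5 → -25/2y + 25/2
  leading term y: subtract (-1/11)·h_6 from -25/2y + 25/2 → 0
  remainder 0.

S(f_3,h_4): lcm = x². S = 3/10xy² - 103/10xy - 11x - 4y - 101.
  leading term xy²: subtract (-3/10y)·f_2 from 3/10xy² - 103/10xy - 11x - 4y - 101 → -103/10xy - 11x - 11/2y - 101
  leading term xy: subtract (103/10)·f_2 from -103/10xy - 11x - 11/2y - 101 → -11x - 11/2y - 99/2
  leading term x: subtract (11/5)·h_4 from -11x - 11/2y - 99/2 → -33/10y² + 264/5y - 99/2
  leading term y²: subtract (-1)·h_5 from -33/10y² + 264/5y - 99/2 → 0
  remainder 0.

S(f_1,h_5): leading monomials are coprime, so the S-polynomial reduces to 0 (Buchberger's first criterion).
S(f_2,h_5): lcm = xy². S = 16xy - 15x + 5y.
  leading term xy: subtract (-16)·f_2 from 16xy - 15x + 5y → -15x + 5y - 80
  leading term x: subtract (3)·h_4 from -15x + 5y - 80 → -9/2y² + 169/2y - 80
  leading term y²: subtract (-15/11)·h_5 from -9/2y² + 169/2y - 80 → 25/2y - 25/2
  leading term y: subtract (1/11)·h_6 from 25/2y - 25/2 → 0
  remainder 0.

S(f_3,h_5): leading monomials are coprime, so the S-polynomial reduces to 0 (Buchberger's first criterion).
S(h_4,h_5): leading monomials are coprime, so the S-polynomial reduces to 0 (Buchberger's first criterion).
S(f_1,h_6): leading monomials are coprime, so the S-polynomial reduces to 0 (Buchberger's first criterion).
S(f_2,h_6): lcm = xy. S = x + 5.
  leading term x: subtract (-⅕)·h_4 from x + 5 → 3/10y² - 53/10y + 5
  leading term y²: subtract (1/11)·h_5 from 3/10y² - 53/10y + 5 → -½y + ½
  leading term y: subtract (-1/275)·h_6 from -½y + ½ → 0
  remainder 0.

S(f_3,h_6): leading monomials are coprime, so the S-polynomial reduces to 0 (Buchberger's first criterion).
S(h_4,h_6): leading monomials are coprime, so the S-polynomial reduces to 0 (Buchberger's first criterion).
S(h_5,h_6): lcm = y². S = -15y + 15.
  leading term y: subtract (-6/55)·h_6 from -15y + 15 → 0
  remainder 0.

Every S-polynomial of the final basis reduces to 0, so we have a Gröbner basis.
Inter-reduce: drop elements whose leading term is divisible by another's, tail-reduce, and make monic.
Reduced Gröbner basis: {x + 5, y - 1}.

A lex Gröbner basis eliminates variables successively. Here y - 1 depends only on y, with roots {1}; lifting each root through the earlier basis elements recovers the full solutions.
  y = 1: the earlier basis element becomes x + 5 = 0, giving x = -5 — point (-5, 1).
Each listed point satisfies every original equation (direct substitution).

{(-5, 1)}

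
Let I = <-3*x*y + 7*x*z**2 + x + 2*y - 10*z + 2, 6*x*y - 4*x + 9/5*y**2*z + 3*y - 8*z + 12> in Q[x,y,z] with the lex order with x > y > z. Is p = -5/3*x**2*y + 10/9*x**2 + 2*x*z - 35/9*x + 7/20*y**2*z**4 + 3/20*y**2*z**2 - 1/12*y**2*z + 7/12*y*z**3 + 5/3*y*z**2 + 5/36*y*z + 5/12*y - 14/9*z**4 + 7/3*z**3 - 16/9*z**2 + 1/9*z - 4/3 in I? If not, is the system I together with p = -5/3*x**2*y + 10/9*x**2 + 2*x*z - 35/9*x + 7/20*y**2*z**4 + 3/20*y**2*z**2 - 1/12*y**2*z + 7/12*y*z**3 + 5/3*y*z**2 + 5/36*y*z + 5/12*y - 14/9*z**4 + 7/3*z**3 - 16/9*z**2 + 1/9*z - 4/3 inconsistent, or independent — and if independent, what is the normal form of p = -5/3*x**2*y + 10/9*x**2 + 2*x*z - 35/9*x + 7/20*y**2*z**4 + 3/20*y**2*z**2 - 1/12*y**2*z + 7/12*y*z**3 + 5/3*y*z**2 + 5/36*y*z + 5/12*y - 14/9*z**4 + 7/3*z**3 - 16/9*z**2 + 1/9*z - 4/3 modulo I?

Adjoining -5/3*x**2*y + 10/9*x**2 + 2*x*z - 35/9*x + 7/20*y**2*z**4 + 3/20*y**2*z**2 - 1/12*y**2*z + 7/12*y*z**3 + 5/3*y*z**2 + 5/36*y*z + 5/12*y - 14/9*z**4 + 7/3*z**3 - 16/9*z**2 + 1/9*z - 4/3 makes the ideal the whole ring: the system is inconsistent.

First compute the reduced Gröbner basis of I by Buchberger's algorithm.
f_1 = -3*x*y + 7*x*z**2 + x + 2*y - 10*z + 2, LT = x*y.
f_2 = 6*x*y - 4*x + 9/5*y**2*z + 3*y - 8*z + 12, LT = x*y.

S(f_1,f_2): lcm = x*y. S = -7/3*x*z**2 + 1/3*x - 3/10*y**2*z - 7/6*y + 14/3*z - 8/3.
  reduce S modulo (f_1, f_2):
  remainder -7/3*x*z**2 + 1/3*x - 3/10*y**2*z - 7/6*y + 14/3*z - 8/3 ≠ 0; add h_3 = -7/3*x*z**2 + 1/3*x - 3/10*y**2*z - 7/6*y + 14/3*z - 8/3 to the basis.

S(f_1,h_3): lcm = x*y*z**2. S = 1/7*x*y - 7/3*x*z**4 - 1/3*x*z**2 - 9/70*y**3*z - 1/2*y**2 - 2/3*y*z**2 + 2*y*z - 8/7*y + 10/3*z**3 - 2/3*z**2.
  reduce S modulo (f_1, f_2, h_3):
  remainder -9/70*y**3*z + 3/10*y**2*z**3 + 3/70*y**2*z - 1/2*y**2 + 1/2*y*z**2 + 2*y*z - 37/42*y - 4/3*z**3 + 2*z**2 - 8/7*z + 10/21 ≠ 0; add h_4 = -9/70*y**3*z + 3/10*y**2*z**3 + 3/70*y**2*z - 1/2*y**2 + 1/2*y*z**2 + 2*y*z - 37/42*y - 4/3*z**3 + 2*z**2 - 8/7*z + 10/21 to the basis.

The other S-polynomials (S(f_2,h_3), S(f_1,h_4), S(f_2,h_4), S(h_3,h_4)) all reduce to 0 modulo the current basis, so we have a Gröbner basis.
Inter-reduce: drop elements whose leading term is divisible by another's, tail-reduce, and make monic.
Reduced Gröbner basis: {x*y - 2/3*x + 3/10*y**2*z + 1/2*y - 4/3*z + 2, x*z**2 - 1/7*x + 9/70*y**2*z + 1/2*y - 2*z + 8/7, y**3*z - 7/3*y**2*z**3 - 1/3*y**2*z + 35/9*y**2 - 35/9*y*z**2 - 140/9*y*z + 185/27*y + 280/27*z**3 - 140/9*z**2 + 80/9*z - 100/27}.
Label its elements g_1 = x*y - 2/3*x + 3/10*y**2*z + 1/2*y - 4/3*z + 2, g_2 = x*z**2 - 1/7*x + 9/70*y**2*z + 1/2*y - 2*z + 8/7, g_3 = y**3*z - 7/3*y**2*z**3 - 1/3*y**2*z + 35/9*y**2 - 35/9*y*z**2 - 140/9*y*z + 185/27*y + 280/27*z**3 - 140/9*z**2 + 80/9*z - 100/27.

Reduce p = -5/3*x**2*y + 10/9*x**2 + 2*x*z - 35/9*x + 7/20*y**2*z**4 + 3/20*y**2*z**2 - 1/12*y**2*z + 7/12*y*z**3 + 5/3*y*z**2 + 5/36*y*z + 5/12*y - 14/9*z**4 + 7/3*z**3 - 16/9*z**2 + 1/9*z - 4/3 modulo G:
  leading term x**2*y: subtract (-5/3*x)·g_1 from -5/3*x**2*y + 10/9*x**2 + 2*x*z - 35/9*x + 7/20*y**2*z**4 + 3/20*y**2*z**2 - 1/12*y**2*z + 7/12*y*z**3 + 5/3*y*z**2 + 5/36*y*z + 5/12*y - 14/9*z**4 + 7/3*z**3 - 16/9*z**2 + 1/9*z - 4/3 → 1/2*x*y**2*z + 5/6*x*y - 2/9*x*z - 5/9*x + 7/20*y**2*z**4 + 3/20*y**2*z**2 - 1/12*y**2*z + 7/12*y*z**3 + 5/3*y*z**2 + 5/36*y*z + 5/12*y - 14/9*z**4 + 7/3*z**3 - 16/9*z**2 + 1/9*z - 4/3
  leading term x*y**2*z: subtract (1/2*y*z)·g_1 from 1/2*x*y**2*z + 5/6*x*y - 2/9*x*z - 5/9*x + 7/20*y**2*z**4 + 3/20*y**2*z**2 - 1/12*y**2*z + 7/12*y*z**3 + 5/3*y*z**2 + 5/36*y*z + 5/12*y - 14/9*z**4 + 7/3*z**3 - 16/9*z**2 + 1/9*z - 4/3 → 1/3*x*y*z + 5/6*x*y - 2/9*x*z - 5/9*x - 3/20*y**3*z**2 + 7/20*y**2*z**4 + 3/20*y**2*z**2 - 1/3*y**2*z + 7/12*y*z**3 + 7/3*y*z**2 - 31/36*y*z + 5/12*y - 14/9*z**4 + 7/3*z**3 - 16/9*z**2 + 1/9*z - 4/3
  leading term x*y*z: subtract (1/3*z)·g_1 from 1/3*x*y*z + 5/6*x*y - 2/9*x*z - 5/9*x - 3/20*y**3*z**2 + 7/20*y**2*z**4 + 3/20*y**2*z**2 - 1/3*y**2*z + 7/12*y*z**3 + 7/3*y*z**2 - 31/36*y*z + 5/12*y - 14/9*z**4 + 7/3*z**3 - 16/9*z**2 + 1/9*z - 4/3 → 5/6*x*y - 5/9*x - 3/20*y**3*z**2 + 7/20*y**2*z**4 + 1/20*y**2*z**2 - 1/3*y**2*z + 7/12*y*z**3 + 7/3*y*z**2 - 37/36*y*z + 5/12*y - 14/9*z**4 + 7/3*z**3 - 4/3*z**2 - 5/9*z - 4/3
  leading term x*y: subtract (5/6)·g_1 from 5/6*x*y - 5/9*x - 3/20*y**3*z**2 + 7/20*y**2*z**4 + 1/20*y**2*z**2 - 1/3*y**2*z + 7/12*y*z**3 + 7/3*y*z**2 - 37/36*y*z + 5/12*y - 14/9*z**4 + 7/3*z**3 - 4/3*z**2 - 5/9*z - 4/3 → -3/20*y**3*z**2 + 7/20*y**2*z**4 + 1/20*y**2*z**2 - 7/12*y**2*z + 7/12*y*z**3 + 7/3*y*z**2 - 37/36*y*z - 14/9*z**4 + 7/3*z**3 - 4/3*z**2 + 5/9*z - 3
  leading term y**3*z**2: subtract (-3/20*z)·g_3 from -3/20*y**3*z**2 + 7/20*y**2*z**4 + 1/20*y**2*z**2 - 7/12*y**2*z + 7/12*y*z**3 + 7/3*y*z**2 - 37/36*y*z - 14/9*z**4 + 7/3*z**3 - 4/3*z**2 + 5/9*z - 3 → -3
  leading term 1: no divisor's leading term divides it; move -3 to the remainder.
  normal form = -3.
The normal form is nonzero, so p ∉ I. Since p minus its normal form lies in I, I + (p) = I + (r) where r = -3; decide whether this ideal is the whole ring.
Here r = -3 is a nonzero constant, hence a unit: 1 ∈ I + (p), the Gröbner basis of I + (p) is {1}, and the enlarged system has no common solution — adjoining p is inconsistent.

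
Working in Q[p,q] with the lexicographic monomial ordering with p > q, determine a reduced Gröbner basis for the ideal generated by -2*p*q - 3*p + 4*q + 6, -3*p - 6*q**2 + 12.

G = {p + 2*q**2 - 4, q**3 + 3/2*q**2 - q - 3/2}

f_1 = -2*p*q - 3*p + 4*q + 6, LT = p*q.
f_2 = -3*p - 6*q**2 + 12, LT = p.

S(f_1,f_2): lcm = p*q. S = 3/2*p - 2*q**3 + 2*q - 3.
  reduce S modulo (f_1, f_2):
  remainder -2*q**3 - 3*q**2 + 2*q + 3 ≠ 0; add g_3 = -2*q**3 - 3*q**2 + 2*q + 3 to the basis.

The other S-polynomials (S(f_1,g_3), S(f_2,g_3)) all reduce to 0 modulo the current basis, so we have a Gröbner basis.
Inter-reduce: drop elements whose leading term is divisible by another's, tail-reduce, and make monic.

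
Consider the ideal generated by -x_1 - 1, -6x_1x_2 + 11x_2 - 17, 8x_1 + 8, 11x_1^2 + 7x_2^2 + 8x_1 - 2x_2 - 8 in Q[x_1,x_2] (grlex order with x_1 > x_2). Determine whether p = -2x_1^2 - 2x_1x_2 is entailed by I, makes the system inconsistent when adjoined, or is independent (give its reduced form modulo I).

First compute the reduced Gröbner basis of I by Buchberger's algorithm.
f_1 = -x_1 - 1, LT = x_1.
f_2 = -6x_1x_2 + 11x_2 - 17, LT = x_1x_2.
f_3 = 8x_1 + 8, LT = x_1.
f_4 = 11x_1^2 + 7x_2^2 + 8x_1 - 2x_2 - 8, LT = x_1^2.

S(f_1,f_2): lcm = x_1x_2. S = 17/6x_2 - 17/6.
  leading term x_2: no divisor's leading term divides it; move 17/6x_2 to the remainder.
  leading term 1: no divisor's leading term divides it; move -17/6 to the remainder.
  remainder 17/6x_2 - 17/6 ≠ 0; add h_5 = 17/6x_2 - 17/6 to the basis.

The other S-polynomials (S(f_1,f_3), S(f_1,f_4), S(f_2,f_3), S(f_2,f_4), S(f_3,f_4), S(f_1,h_5), S(f_2,h_5), S(f_3,h_5), S(f_4,h_5)) all reduce to 0 modulo the current basis, so we have a Gröbner basis.
Inter-reduce: drop elements whose leading term is divisible by another's, tail-reduce, and make monic.
Reduced Gröbner basis: {x_1 + 1, x_2 - 1}.
Label its elements g_1 = x_1 + 1, g_2 = x_2 - 1.

Reduce p = -2x_1^2 - 2x_1x_2 modulo G:
  leading term x_1^2: subtract (-2x_1)·g_1 from -2x_1^2 - 2x_1x_2 → -2x_1x_2 + 2x_1
  leading term x_1x_2: subtract (-2x_2)·g_1 from -2x_1x_2 + 2x_1 → 2x_1 + 2x_2
  leading term x_1: subtract (2)·g_1 from 2x_1 + 2x_2 → 2x_2 - 2
  leading term x_2: subtract (2)·g_2 from 2x_2 - 2 → 0
  normal form = 0.
Since the normal form is 0, p ∈ I.

Ideal membership is decidable via reduction modulo a Gröbner basis.

-2x_1^2 - 2x_1x_2 lies in I (it reduces to 0).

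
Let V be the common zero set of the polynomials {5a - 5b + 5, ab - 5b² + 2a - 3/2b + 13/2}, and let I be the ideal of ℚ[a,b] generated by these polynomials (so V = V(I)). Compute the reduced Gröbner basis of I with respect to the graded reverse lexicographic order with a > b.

G = {b² + ⅛b - 9/8, a - b + 1}

f_1 = 5a - 5b + 5, LT = a.
f_2 = ab - 5b² + 2a - 3/2b + 13/2, LT = ab.

S(f_1,f_2): lcm = ab. S = 4b² - 2a + 5/2b - 13/2.
  leading term b²: no divisor's leading term divides it; move 4b² to the remainder.
  leading term a: subtract (-⅖)·f_1 from -2a + 5/2b - 13/2 → ½b - 9/2
  leading term b: no divisor's leading term divides it; move ½b to the remainder.
  leading term 1: no divisor's leading term divides it; move -9/2 to the remainder.
  remainder 4b² + ½b - 9/2 ≠ 0; add g_3 = 4b² + ½b - 9/2 to the basis.

The other S-polynomials (S(f_1,g_3), S(f_2,g_3)) all reduce to 0 modulo the current basis, so we have a Gröbner basis.
Inter-reduce: drop elements whose leading term is divisible by another's, tail-reduce, and make monic.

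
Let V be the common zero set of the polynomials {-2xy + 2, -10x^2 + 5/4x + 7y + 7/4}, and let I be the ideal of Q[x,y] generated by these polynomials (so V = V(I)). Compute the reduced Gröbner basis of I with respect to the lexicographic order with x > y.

G = {x - 7/10y^2 - 7/40y - 1/8, y^3 + 1/4y^2 + 5/28y - 10/7}

Buchberger's algorithm terminates because the ascending chain of leading-term ideals stabilizes.

f_1 = -2xy + 2, LT = xy.
f_2 = -10x^2 + 5/4x + 7y + 7/4, LT = x^2.

S(f_1,f_2): lcm = x^2y. S = 1/8xy - x + 7/10y^2 + 7/40y.
  leading term xy: subtract (-1/16)·f_1 from 1/8xy - x + 7/10y^2 + 7/40y → -x + 7/10y^2 + 7/40y + 1/8
  leading term x: no divisor's leading term divides it; move -x to the remainder.
  leading term y^2: no divisor's leading term divides it; move 7/10y^2 to the remainder.
  leading term y: no divisor's leading term divides it; move 7/40y to the remainder.
  leading term 1: no divisor's leading term divides it; move 1/8 to the remainder.
  remainder -x + 7/10y^2 + 7/40y + 1/8 ≠ 0; add g_3 = -x + 7/10y^2 + 7/40y + 1/8 to the basis.

S(f_1,g_3): lcm = xy. S = 7/10y^3 + 7/40y^2 + 1/8y - 1.
  leading term y^3: no divisor's leading term divides it; move 7/10y^3 to the remainder.
  leading term y^2: no divisor's leading term divides it; move 7/40y^2 to the remainder.
  leading term y: no divisor's leading term divides it; move 1/8y to the remainder.
  leading term 1: no divisor's leading term divides it; move -1 to the remainder.
  remainder 7/10y^3 + 7/40y^2 + 1/8y - 1 ≠ 0; add g_4 = 7/10y^3 + 7/40y^2 + 1/8y - 1 to the basis.

S(f_2,g_3): lcm = x^2. S = 7/10xy^2 + 7/40xy - 7/10y - 7/40.
  leading term xy^2: subtract (-7/20y)·f_1 from 7/10xy^2 + 7/40xy - 7/10y - 7/40 → 7/40xy - 7/40
  leading term xy: subtract (-7/80)·f_1 from 7/40xy - 7/40 → 0
  remainder 0.

S(f_1,g_4): lcm = xy^3. S = -1/4xy^2 - 5/28xy + 10/7x - y^2.
  leading term xy^2: subtract (1/8y)·f_1 from -1/4xy^2 - 5/28xy + 10/7x - y^2 → -5/28xy + 10/7x - y^2 - 1/4y
  leading term xy: subtract (5/56)·f_1 from -5/28xy + 10/7x - y^2 - 1/4y → 10/7x - y^2 - 1/4y - 5/28
  leading term x: subtract (-10/7)·g_3 from 10/7x - y^2 - 1/4y - 5/28 → 0
  remainder 0.

S(f_2,g_4): leading monomials are coprime, so the S-polynomial reduces to 0 (Buchberger's first criterion).
S(g_3,g_4): leading monomials are coprime, so the S-polynomial reduces to 0 (Buchberger's first criterion).
Every S-polynomial of the final basis reduces to 0, so we have a Gröbner basis.
Inter-reduce: drop elements whose leading term is divisible by another's, tail-reduce, and make monic.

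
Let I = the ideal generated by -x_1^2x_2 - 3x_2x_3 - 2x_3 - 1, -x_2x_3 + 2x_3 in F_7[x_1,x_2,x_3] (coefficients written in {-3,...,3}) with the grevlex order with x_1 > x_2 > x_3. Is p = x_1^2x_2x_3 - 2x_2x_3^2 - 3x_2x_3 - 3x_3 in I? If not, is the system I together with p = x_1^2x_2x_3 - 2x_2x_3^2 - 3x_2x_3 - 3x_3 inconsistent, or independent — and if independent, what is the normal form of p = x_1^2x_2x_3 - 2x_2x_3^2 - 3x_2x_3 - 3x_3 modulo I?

x_1^2x_2x_3 - 2x_2x_3^2 - 3x_2x_3 - 3x_3 is independent of I; its normal form modulo I is 2x_3^2 - 3x_3.

First compute the reduced Gröbner basis of I by Buchberger's algorithm.
f_1 = -x_1^2x_2 - 3x_2x_3 - 2x_3 - 1, LT = x_1^2x_2.
f_2 = -x_2x_3 + 2x_3, LT = x_2x_3.

S(f_1,f_2): lcm = x_1^2x_2x_3. S = 2x_1^2x_3 + 3x_2x_3^2 + 2x_3^2 + x_3.
  leading term x_1^2x_3: no divisor's leading term divides it; move 2x_1^2x_3 to the remainder.
  leading term x_2x_3^2: subtract (-3x_3)·f_2 from 3x_2x_3^2 + 2x_3^2 + x_3 → x_3^2 + x_3
  leading term x_3^2: no divisor's leading term divides it; move x_3^2 to the remainder.
  leading term x_3: no divisor's leading term divides it; move x_3 to the remainder.
  remainder 2x_1^2x_3 + x_3^2 + x_3 ≠ 0; add h_3 = 2x_1^2x_3 + x_3^2 + x_3 to the basis.

S(f_1,h_3): lcm = x_1^2x_2x_3. S = -x_2x_3^2 + 3x_2x_3 + 2x_3^2 + x_3.
  leading term x_2x_3^2: subtract (x_3)·f_2 from -x_2x_3^2 + 3x_2x_3 + 2x_3^2 + x_3 → 3x_2x_3 + x_3
  leading term x_2x_3: subtract (-3)·f_2 from 3x_2x_3 + x_3 → 0
  remainder 0.

S(f_2,h_3): lcm = x_1^2x_2x_3. S = -2x_1^2x_3 + 3x_2x_3^2 + 3x_2x_3.
  leading term x_1^2x_3: subtract (-1)·h_3 from -2x_1^2x_3 + 3x_2x_3^2 + 3x_2x_3 → 3x_2x_3^2 + 3x_2x_3 + x_3^2 + x_3
  leading term x_2x_3^2: subtract (-3x_3)·f_2 from 3x_2x_3^2 + 3x_2x_3 + x_3^2 + x_3 → 3x_2x_3 + x_3
  leading term x_2x_3: subtract (-3)·f_2 from 3x_2x_3 + x_3 → 0
  remainder 0.

Every S-polynomial of the final basis reduces to 0, so we have a Gröbner basis.
Inter-reduce: drop elements whose leading term is divisible by another's, tail-reduce, and make monic.
Reduced Gröbner basis: {x_1^2x_2 + x_3 + 1, x_1^2x_3 - 3x_3^2 - 3x_3, x_2x_3 - 2x_3}.
Label its elements g_1 = x_1^2x_2 + x_3 + 1, g_2 = x_1^2x_3 - 3x_3^2 - 3x_3, g_3 = x_2x_3 - 2x_3.

Reduce p = x_1^2x_2x_3 - 2x_2x_3^2 - 3x_2x_3 - 3x_3 modulo G:
  leading term x_1^2x_2x_3: subtract (x_3)·g_1 from x_1^2x_2x_3 - 2x_2x_3^2 - 3x_2x_3 - 3x_3 → -2x_2x_3^2 - 3x_2x_3 - x_3^2 + 3x_3
  leading term x_2x_3^2: subtract (-2x_3)·g_3 from -2x_2x_3^2 - 3x_2x_3 - x_3^2 + 3x_3 → -3x_2x_3 + 2x_3^2 + 3x_3
  leading term x_2x_3: subtract (-3)·g_3 from -3x_2x_3 + 2x_3^2 + 3x_3 → 2x_3^2 - 3x_3
  leading term x_3^2: no divisor's leading term divides it; move 2x_3^2 to the remainder.
  leading term x_3: no divisor's leading term divides it; move -3x_3 to the remainder.
  normal form = 2x_3^2 - 3x_3.
The normal form is nonzero, so p ∉ I. Since p minus its normal form lies in I, I + (p) = I + (r) where r = 2x_3^2 - 3x_3; decide whether this ideal is the whole ring.
Run Buchberger on G together with r (pairs among the g_i already reduce to 0 since G is a Gröbner basis):
g_1 = x_1^2x_2 + x_3 + 1, LT = x_1^2x_2.
g_2 = x_1^2x_3 - 3x_3^2 - 3x_3, LT = x_1^2x_3.
g_3 = x_2x_3 - 2x_3, LT = x_2x_3.
r = 2x_3^2 - 3x_3, LT = x_3^2.

S(g_1,g_2): lcm = x_1^2x_2x_3. S = 3x_2x_3^2 + 3x_2x_3 + x_3^2 + x_3.
  leading term x_2x_3^2: subtract (3x_3)·g_3 from 3x_2x_3^2 + 3x_2x_3 + x_3^2 + x_3 → 3x_2x_3 + x_3
  leading term x_2x_3: subtract (3)·g_3 from 3x_2x_3 + x_3 → 0
  remainder 0.

S(g_1,g_3): lcm = x_1^2x_2x_3. S = 2x_1^2x_3 + x_3^2 + x_3.
  leading term x_1^2x_3: subtract (2)·g_2 from 2x_1^2x_3 + x_3^2 + x_3 → 0
  remainder 0.

S(g_1,r): leading monomials are coprime, so the S-polynomial reduces to 0 (Buchberger's first criterion).
S(g_2,g_3): lcm = x_1^2x_2x_3. S = 2x_1^2x_3 - 3x_2x_3^2 - 3x_2x_3.
  leading term x_1^2x_3: subtract (2)·g_2 from 2x_1^2x_3 - 3x_2x_3^2 - 3x_2x_3 → -3x_2x_3^2 - 3x_2x_3 - x_3^2 - x_3
  leading term x_2x_3^2: subtract (-3x_3)·g_3 from -3x_2x_3^2 - 3x_2x_3 - x_3^2 - x_3 → -3x_2x_3 - x_3
  leading term x_2x_3: subtract (-3)·g_3 from -3x_2x_3 - x_3 → 0
  remainder 0.

S(g_2,r): lcm = x_1^2x_3^2. S = -2x_1^2x_3 - 3x_3^3 - 3x_3^2.
  leading term x_1^2x_3: subtract (-2)·g_2 from -2x_1^2x_3 - 3x_3^3 - 3x_3^2 → -3x_3^3 - 2x_3^2 + x_3
  leading term x_3^3: subtract (2x_3)·r from -3x_3^3 - 2x_3^2 + x_3 → -3x_3^2 + x_3
  leading term x_3^2: subtract (2)·r from -3x_3^2 + x_3 → 0
  remainder 0.

S(g_3,r): lcm = x_2x_3^2. S = -2x_2x_3 - 2x_3^2.
  leading term x_2x_3: subtract (-2)·g_3 from -2x_2x_3 - 2x_3^2 → -2x_3^2 + 3x_3
  leading term x_3^2: subtract (-1)·r from -2x_3^2 + 3x_3 → 0
  remainder 0.

Every S-polynomial of the final basis reduces to 0, so we have a Gröbner basis.
Inter-reduce: drop elements whose leading term is divisible by another's, tail-reduce, and make monic.
Reduced Gröbner basis: {x_1^2x_2 + x_3 + 1, x_1^2x_3 + 3x_3, x_2x_3 - 2x_3, x_3^2 + 2x_3}.
The reduced Gröbner basis of I + (p) is {x_1^2x_2 + x_3 + 1, x_1^2x_3 + 3x_3, x_2x_3 - 2x_3, x_3^2 + 2x_3} ≠ {1}, a proper ideal, so the enlarged system stays consistent: p is independent of I, with normal form 2x_3^2 - 3x_3.

Ideal membership is decidable via reduction modulo a Gröbner basis.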